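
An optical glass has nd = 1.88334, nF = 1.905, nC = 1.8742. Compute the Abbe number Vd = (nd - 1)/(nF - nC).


Abbe number formula: Vd = (nd - 1) / (nF - nC)
  nd - 1 = 1.88334 - 1 = 0.88334
  nF - nC = 1.905 - 1.8742 = 0.0308
  Vd = 0.88334 / 0.0308 = 28.68

28.68


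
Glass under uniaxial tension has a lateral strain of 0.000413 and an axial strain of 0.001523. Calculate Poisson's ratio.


Poisson's ratio: nu = lateral strain / axial strain
  nu = 0.000413 / 0.001523 = 0.2712

0.2712


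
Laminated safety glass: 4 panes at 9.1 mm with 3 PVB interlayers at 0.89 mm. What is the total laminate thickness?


Total thickness = glass contribution + PVB contribution
  Glass: 4 * 9.1 = 36.4 mm
  PVB: 3 * 0.89 = 2.67 mm
  Total = 36.4 + 2.67 = 39.07 mm

39.07 mm


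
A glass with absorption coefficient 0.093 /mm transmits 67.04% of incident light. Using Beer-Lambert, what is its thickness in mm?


Rearrange T = exp(-alpha * thickness):
  thickness = -ln(T) / alpha
  T = 67.04/100 = 0.6704
  ln(T) = -0.39988
  -ln(T) = 0.39988
  thickness = 0.39988 / 0.093 = 4.3 mm

4.3 mm


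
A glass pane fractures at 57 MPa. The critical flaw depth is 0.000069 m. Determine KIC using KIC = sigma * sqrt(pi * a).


Fracture toughness: KIC = sigma * sqrt(pi * a)
  pi * a = pi * 0.000069 = 0.00021677
  sqrt(pi * a) = 0.014723
  KIC = 57 * 0.014723 = 0.839 MPa*sqrt(m)

0.839 MPa*sqrt(m)


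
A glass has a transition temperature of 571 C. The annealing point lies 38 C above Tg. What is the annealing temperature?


The annealing temperature is Tg plus the offset:
  T_anneal = 571 + 38 = 609 C

609 C


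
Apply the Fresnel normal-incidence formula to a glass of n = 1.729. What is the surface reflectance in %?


Fresnel reflectance at normal incidence:
  R = ((n - 1)/(n + 1))^2
  (n - 1)/(n + 1) = (1.729 - 1)/(1.729 + 1) = 0.267131
  R = 0.267131^2 = 0.071359
  R(%) = 0.071359 * 100 = 7.136%

7.136%


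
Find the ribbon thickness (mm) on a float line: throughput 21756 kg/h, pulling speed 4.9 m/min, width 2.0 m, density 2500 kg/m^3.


Ribbon cross-section from mass balance:
  Volume rate = throughput / density = 21756 / 2500 = 8.7024 m^3/h
  thickness = volume rate / (speed * 60 * width), i.e.
  thickness = throughput / (60 * speed * width * density) * 1000
  thickness = 21756 / (60 * 4.9 * 2.0 * 2500) * 1000 = 14.8 mm

14.8 mm


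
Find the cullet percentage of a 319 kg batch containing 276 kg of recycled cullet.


Cullet ratio = (cullet mass / total batch mass) * 100
  Ratio = 276 / 319 * 100 = 86.52%

86.52%


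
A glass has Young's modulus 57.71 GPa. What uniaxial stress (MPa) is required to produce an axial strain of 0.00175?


Rearrange E = sigma / epsilon:
  sigma = E * epsilon
  E (MPa) = 57.71 * 1000 = 57710
  sigma = 57710 * 0.00175 = 100.99 MPa

100.99 MPa


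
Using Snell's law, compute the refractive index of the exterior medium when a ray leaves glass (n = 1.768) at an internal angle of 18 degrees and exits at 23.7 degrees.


Apply Snell's law: n1 * sin(theta1) = n2 * sin(theta2)
  n2 = n1 * sin(theta1) / sin(theta2)
  sin(18) = 0.309017
  sin(23.7) = 0.401948
  n2 = 1.768 * 0.309017 / 0.401948 = 1.3592

1.3592


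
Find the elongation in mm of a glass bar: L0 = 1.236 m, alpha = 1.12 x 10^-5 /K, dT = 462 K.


Thermal expansion formula: dL = alpha * L0 * dT
  dL = (1.12 x 10^-5) * 1.236 * 462 = 0.00639556 m
Convert to mm: 0.00639556 * 1000 = 6.3956 mm

6.3956 mm


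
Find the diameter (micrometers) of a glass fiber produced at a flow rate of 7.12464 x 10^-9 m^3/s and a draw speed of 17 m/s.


Cross-sectional area from continuity:
  A = Q / v = 7.12464 x 10^-9 / 17 = 4.190965 x 10^-10 m^2
Diameter from circular cross-section:
  d = sqrt(4A / pi) * 10^6 (m -> um)
  d = sqrt(4 * 4.190965 x 10^-10 / pi) * 10^6 = 23.1 um

23.1 um


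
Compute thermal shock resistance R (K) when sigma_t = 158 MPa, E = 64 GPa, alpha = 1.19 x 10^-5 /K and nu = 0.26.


Thermal shock resistance: R = sigma * (1 - nu) / (E * alpha)
  Numerator = 158 * (1 - 0.26) = 116.92
  Denominator = 64 * 1000 * (1.19 x 10^-5) = 0.7616
  R = 116.92 / 0.7616 = 153.5 K

153.5 K


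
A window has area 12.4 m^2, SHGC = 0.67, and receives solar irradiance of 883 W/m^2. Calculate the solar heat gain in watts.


Solar heat gain: Q = Area * SHGC * Irradiance
  Q = 12.4 * 0.67 * 883 = 7336 W

7336 W


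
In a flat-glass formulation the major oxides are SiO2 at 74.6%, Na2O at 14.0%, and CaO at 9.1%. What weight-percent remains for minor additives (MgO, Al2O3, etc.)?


Sum the three major oxides:
  SiO2 + Na2O + CaO = 74.6 + 14.0 + 9.1 = 97.7%
Subtract from 100%:
  Others = 100 - 97.7 = 2.3%

2.3%


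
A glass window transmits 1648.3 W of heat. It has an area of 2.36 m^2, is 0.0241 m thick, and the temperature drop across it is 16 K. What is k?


Fourier's law rearranged: k = Q * t / (A * dT)
  Numerator = 1648.3 * 0.0241 = 39.72403
  Denominator = 2.36 * 16 = 37.76
  k = 39.72403 / 37.76 = 1.052 W/mK

1.052 W/mK


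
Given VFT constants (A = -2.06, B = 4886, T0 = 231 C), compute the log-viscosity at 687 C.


VFT equation: log(eta) = A + B / (T - T0)
  T - T0 = 687 - 231 = 456
  B / (T - T0) = 4886 / 456 = 10.715
  log(eta) = -2.06 + 10.715 = 8.655

8.655


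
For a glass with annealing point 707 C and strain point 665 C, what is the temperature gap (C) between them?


Gap = T_anneal - T_strain:
  gap = 707 - 665 = 42 C

42 C


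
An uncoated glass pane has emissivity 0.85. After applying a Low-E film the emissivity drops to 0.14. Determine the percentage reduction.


Percentage reduction = (1 - coated/uncoated) * 100
  Ratio = 0.14 / 0.85 = 0.1647
  Reduction = (1 - 0.1647) * 100 = 83.5%

83.5%


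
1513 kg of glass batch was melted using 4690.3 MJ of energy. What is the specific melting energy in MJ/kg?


Rearrange E = m * s for s:
  s = E / m
  s = 4690.3 / 1513 = 3.1 MJ/kg

3.1 MJ/kg


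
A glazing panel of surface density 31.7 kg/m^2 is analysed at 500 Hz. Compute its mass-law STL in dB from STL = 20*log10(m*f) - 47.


Mass law: STL = 20 * log10(m * f) - 47
  m * f = 31.7 * 500 = 15850
  log10(15850) = 4.20003
  STL = 20 * 4.20003 - 47 = 84.0006 - 47 = 37.0 dB

37.0 dB


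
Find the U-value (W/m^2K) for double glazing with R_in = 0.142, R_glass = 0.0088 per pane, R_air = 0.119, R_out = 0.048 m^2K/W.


Total thermal resistance (series):
  R_total = R_in + R_glass + R_air + R_glass + R_out
  R_total = 0.142 + 0.0088 + 0.119 + 0.0088 + 0.048 = 0.3266 m^2K/W
U-value = 1 / R_total = 1 / 0.3266 = 3.062 W/m^2K

3.062 W/m^2K


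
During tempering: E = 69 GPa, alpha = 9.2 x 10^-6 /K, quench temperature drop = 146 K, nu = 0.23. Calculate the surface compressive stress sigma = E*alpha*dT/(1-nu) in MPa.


Tempering stress: sigma = E * alpha * dT / (1 - nu)
  E (MPa) = 69 * 1000 = 69000
  Numerator = 69000 * (9.2 x 10^-6) * 146 = 92.6808
  Denominator = 1 - 0.23 = 0.77
  sigma = 92.6808 / 0.77 = 120.4 MPa

120.4 MPa


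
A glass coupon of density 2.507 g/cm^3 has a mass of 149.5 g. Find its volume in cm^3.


Rearrange rho = m / V:
  V = m / rho
  V = 149.5 / 2.507 = 59.633 cm^3

59.633 cm^3


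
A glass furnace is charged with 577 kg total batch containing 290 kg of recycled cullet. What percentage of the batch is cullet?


Cullet ratio = (cullet mass / total batch mass) * 100
  Ratio = 290 / 577 * 100 = 50.26%

50.26%


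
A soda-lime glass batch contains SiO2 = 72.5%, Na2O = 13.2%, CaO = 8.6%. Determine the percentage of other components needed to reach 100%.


Sum the three major oxides:
  SiO2 + Na2O + CaO = 72.5 + 13.2 + 8.6 = 94.3%
Subtract from 100%:
  Others = 100 - 94.3 = 5.7%

5.7%


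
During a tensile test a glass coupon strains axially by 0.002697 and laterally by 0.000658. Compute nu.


Poisson's ratio: nu = lateral strain / axial strain
  nu = 0.000658 / 0.002697 = 0.244

0.244


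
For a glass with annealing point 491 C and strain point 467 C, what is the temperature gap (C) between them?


Gap = T_anneal - T_strain:
  gap = 491 - 467 = 24 C

24 C


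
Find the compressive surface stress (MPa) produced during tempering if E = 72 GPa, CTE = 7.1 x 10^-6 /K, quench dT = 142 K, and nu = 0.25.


Tempering stress: sigma = E * alpha * dT / (1 - nu)
  E (MPa) = 72 * 1000 = 72000
  Numerator = 72000 * (7.1 x 10^-6) * 142 = 72.5904
  Denominator = 1 - 0.25 = 0.75
  sigma = 72.5904 / 0.75 = 96.8 MPa

96.8 MPa


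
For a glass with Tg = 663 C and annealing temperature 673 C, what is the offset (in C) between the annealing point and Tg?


Offset = T_anneal - Tg:
  offset = 673 - 663 = 10 C

10 C


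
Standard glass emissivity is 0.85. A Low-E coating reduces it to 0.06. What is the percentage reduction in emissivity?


Percentage reduction = (1 - coated/uncoated) * 100
  Ratio = 0.06 / 0.85 = 0.0706
  Reduction = (1 - 0.0706) * 100 = 92.9%

92.9%


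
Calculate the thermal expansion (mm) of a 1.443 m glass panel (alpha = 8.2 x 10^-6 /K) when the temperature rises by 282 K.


Thermal expansion formula: dL = alpha * L0 * dT
  dL = (8.2 x 10^-6) * 1.443 * 282 = 0.00333679 m
Convert to mm: 0.00333679 * 1000 = 3.3368 mm

3.3368 mm


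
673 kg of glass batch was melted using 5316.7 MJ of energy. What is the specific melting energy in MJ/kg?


Rearrange E = m * s for s:
  s = E / m
  s = 5316.7 / 673 = 7.9 MJ/kg

7.9 MJ/kg


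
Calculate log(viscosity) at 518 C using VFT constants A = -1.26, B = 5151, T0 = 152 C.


VFT equation: log(eta) = A + B / (T - T0)
  T - T0 = 518 - 152 = 366
  B / (T - T0) = 5151 / 366 = 14.074
  log(eta) = -1.26 + 14.074 = 12.814

12.814


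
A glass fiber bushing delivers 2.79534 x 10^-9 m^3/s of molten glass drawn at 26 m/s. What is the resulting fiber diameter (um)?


Cross-sectional area from continuity:
  A = Q / v = 2.79534 x 10^-9 / 26 = 1.075131 x 10^-10 m^2
Diameter from circular cross-section:
  d = sqrt(4A / pi) * 10^6 (m -> um)
  d = sqrt(4 * 1.075131 x 10^-10 / pi) * 10^6 = 11.7 um

11.7 um


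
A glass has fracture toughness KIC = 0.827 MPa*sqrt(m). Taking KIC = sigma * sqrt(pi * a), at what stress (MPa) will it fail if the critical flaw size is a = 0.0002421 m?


Rearrange KIC = sigma * sqrt(pi * a):
  sigma = KIC / sqrt(pi * a)
  sqrt(pi * 0.0002421) = 0.027579
  sigma = 0.827 / 0.027579 = 29.99 MPa

29.99 MPa


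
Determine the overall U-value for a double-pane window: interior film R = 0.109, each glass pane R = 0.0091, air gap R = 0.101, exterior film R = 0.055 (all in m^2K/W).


Total thermal resistance (series):
  R_total = R_in + R_glass + R_air + R_glass + R_out
  R_total = 0.109 + 0.0091 + 0.101 + 0.0091 + 0.055 = 0.2832 m^2K/W
U-value = 1 / R_total = 1 / 0.2832 = 3.531 W/m^2K

3.531 W/m^2K


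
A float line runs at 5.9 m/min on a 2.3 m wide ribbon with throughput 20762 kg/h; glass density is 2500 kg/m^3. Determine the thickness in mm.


Ribbon cross-section from mass balance:
  Volume rate = throughput / density = 20762 / 2500 = 8.3048 m^3/h
  thickness = volume rate / (speed * 60 * width), i.e.
  thickness = throughput / (60 * speed * width * density) * 1000
  thickness = 20762 / (60 * 5.9 * 2.3 * 2500) * 1000 = 10.2 mm

10.2 mm


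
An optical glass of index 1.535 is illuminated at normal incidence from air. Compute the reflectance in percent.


Fresnel reflectance at normal incidence:
  R = ((n - 1)/(n + 1))^2
  (n - 1)/(n + 1) = (1.535 - 1)/(1.535 + 1) = 0.211045
  R = 0.211045^2 = 0.04454
  R(%) = 0.04454 * 100 = 4.454%

4.454%


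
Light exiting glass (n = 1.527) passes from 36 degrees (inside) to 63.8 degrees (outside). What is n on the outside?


Apply Snell's law: n1 * sin(theta1) = n2 * sin(theta2)
  n2 = n1 * sin(theta1) / sin(theta2)
  sin(36) = 0.587785
  sin(63.8) = 0.897258
  n2 = 1.527 * 0.587785 / 0.897258 = 1.0003

1.0003


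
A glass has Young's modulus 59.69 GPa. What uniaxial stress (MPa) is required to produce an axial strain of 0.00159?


Rearrange E = sigma / epsilon:
  sigma = E * epsilon
  E (MPa) = 59.69 * 1000 = 59690
  sigma = 59690 * 0.00159 = 94.91 MPa

94.91 MPa


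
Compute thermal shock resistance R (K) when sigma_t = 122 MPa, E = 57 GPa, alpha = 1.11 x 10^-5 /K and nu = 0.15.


Thermal shock resistance: R = sigma * (1 - nu) / (E * alpha)
  Numerator = 122 * (1 - 0.15) = 103.7
  Denominator = 57 * 1000 * (1.11 x 10^-5) = 0.6327
  R = 103.7 / 0.6327 = 163.9 K

163.9 K


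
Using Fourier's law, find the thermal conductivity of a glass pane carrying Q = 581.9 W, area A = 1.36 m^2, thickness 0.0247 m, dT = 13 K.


Fourier's law rearranged: k = Q * t / (A * dT)
  Numerator = 581.9 * 0.0247 = 14.37293
  Denominator = 1.36 * 13 = 17.68
  k = 14.37293 / 17.68 = 0.813 W/mK

0.813 W/mK


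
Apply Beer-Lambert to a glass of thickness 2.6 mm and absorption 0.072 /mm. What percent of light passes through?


Beer-Lambert law: T = exp(-alpha * thickness)
  exponent = -0.072 * 2.6 = -0.1872
  T = exp(-0.1872) = 0.8293
  Percentage = 0.8293 * 100 = 82.93%

82.93%


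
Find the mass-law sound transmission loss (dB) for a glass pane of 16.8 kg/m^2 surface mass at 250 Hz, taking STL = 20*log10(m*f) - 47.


Mass law: STL = 20 * log10(m * f) - 47
  m * f = 16.8 * 250 = 4200
  log10(4200) = 3.62325
  STL = 20 * 3.62325 - 47 = 72.465 - 47 = 25.5 dB

25.5 dB


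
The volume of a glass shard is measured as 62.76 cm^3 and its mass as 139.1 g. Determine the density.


Use the definition of density:
  rho = mass / volume
  rho = 139.1 / 62.76 = 2.216 g/cm^3

2.216 g/cm^3


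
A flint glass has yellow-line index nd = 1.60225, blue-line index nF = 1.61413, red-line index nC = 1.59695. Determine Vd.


Abbe number formula: Vd = (nd - 1) / (nF - nC)
  nd - 1 = 1.60225 - 1 = 0.60225
  nF - nC = 1.61413 - 1.59695 = 0.01718
  Vd = 0.60225 / 0.01718 = 35.06

35.06


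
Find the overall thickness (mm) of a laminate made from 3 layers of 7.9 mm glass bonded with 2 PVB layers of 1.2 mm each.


Total thickness = glass contribution + PVB contribution
  Glass: 3 * 7.9 = 23.7 mm
  PVB: 2 * 1.2 = 2.4 mm
  Total = 23.7 + 2.4 = 26.1 mm

26.1 mm


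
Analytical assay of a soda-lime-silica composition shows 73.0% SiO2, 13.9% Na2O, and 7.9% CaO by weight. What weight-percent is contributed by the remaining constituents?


Sum the three major oxides:
  SiO2 + Na2O + CaO = 73.0 + 13.9 + 7.9 = 94.8%
Subtract from 100%:
  Others = 100 - 94.8 = 5.2%

5.2%


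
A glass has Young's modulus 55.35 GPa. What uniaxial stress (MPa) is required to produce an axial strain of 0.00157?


Rearrange E = sigma / epsilon:
  sigma = E * epsilon
  E (MPa) = 55.35 * 1000 = 55350
  sigma = 55350 * 0.00157 = 86.9 MPa

86.9 MPa


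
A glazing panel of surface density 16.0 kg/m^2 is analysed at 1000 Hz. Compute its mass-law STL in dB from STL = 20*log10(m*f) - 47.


Mass law: STL = 20 * log10(m * f) - 47
  m * f = 16.0 * 1000 = 16000
  log10(16000) = 4.20412
  STL = 20 * 4.20412 - 47 = 84.0824 - 47 = 37.1 dB

37.1 dB


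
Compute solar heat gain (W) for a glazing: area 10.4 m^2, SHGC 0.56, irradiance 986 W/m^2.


Solar heat gain: Q = Area * SHGC * Irradiance
  Q = 10.4 * 0.56 * 986 = 5742.5 W

5742.5 W


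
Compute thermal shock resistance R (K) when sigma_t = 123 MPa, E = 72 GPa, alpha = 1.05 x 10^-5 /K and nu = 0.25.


Thermal shock resistance: R = sigma * (1 - nu) / (E * alpha)
  Numerator = 123 * (1 - 0.25) = 92.25
  Denominator = 72 * 1000 * (1.05 x 10^-5) = 0.756
  R = 92.25 / 0.756 = 122.0 K

122.0 K


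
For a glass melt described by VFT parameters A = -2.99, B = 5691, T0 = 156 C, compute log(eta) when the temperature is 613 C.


VFT equation: log(eta) = A + B / (T - T0)
  T - T0 = 613 - 156 = 457
  B / (T - T0) = 5691 / 457 = 12.453
  log(eta) = -2.99 + 12.453 = 9.463

9.463


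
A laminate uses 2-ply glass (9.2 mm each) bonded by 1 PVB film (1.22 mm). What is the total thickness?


Total thickness = glass contribution + PVB contribution
  Glass: 2 * 9.2 = 18.4 mm
  PVB: 1 * 1.22 = 1.22 mm
  Total = 18.4 + 1.22 = 19.62 mm

19.62 mm


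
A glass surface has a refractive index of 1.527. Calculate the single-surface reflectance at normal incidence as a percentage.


Fresnel reflectance at normal incidence:
  R = ((n - 1)/(n + 1))^2
  (n - 1)/(n + 1) = (1.527 - 1)/(1.527 + 1) = 0.208548
  R = 0.208548^2 = 0.0434923
  R(%) = 0.0434923 * 100 = 4.349%

4.349%


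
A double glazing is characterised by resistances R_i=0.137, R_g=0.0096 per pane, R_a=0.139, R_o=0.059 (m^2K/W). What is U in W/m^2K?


Total thermal resistance (series):
  R_total = R_in + R_glass + R_air + R_glass + R_out
  R_total = 0.137 + 0.0096 + 0.139 + 0.0096 + 0.059 = 0.3542 m^2K/W
U-value = 1 / R_total = 1 / 0.3542 = 2.823 W/m^2K

2.823 W/m^2K


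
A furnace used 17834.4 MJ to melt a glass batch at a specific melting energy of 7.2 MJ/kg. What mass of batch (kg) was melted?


Rearrange E = m * s for m:
  m = E / s
  m = 17834.4 / 7.2 = 2477.0 kg

2477.0 kg


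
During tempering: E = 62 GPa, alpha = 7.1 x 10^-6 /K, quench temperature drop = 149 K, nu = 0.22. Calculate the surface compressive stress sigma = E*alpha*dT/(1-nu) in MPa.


Tempering stress: sigma = E * alpha * dT / (1 - nu)
  E (MPa) = 62 * 1000 = 62000
  Numerator = 62000 * (7.1 x 10^-6) * 149 = 65.5898
  Denominator = 1 - 0.22 = 0.78
  sigma = 65.5898 / 0.78 = 84.1 MPa

84.1 MPa


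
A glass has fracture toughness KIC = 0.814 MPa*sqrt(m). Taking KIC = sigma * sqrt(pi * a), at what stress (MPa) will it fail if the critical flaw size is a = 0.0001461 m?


Rearrange KIC = sigma * sqrt(pi * a):
  sigma = KIC / sqrt(pi * a)
  sqrt(pi * 0.0001461) = 0.021424
  sigma = 0.814 / 0.021424 = 37.99 MPa

37.99 MPa


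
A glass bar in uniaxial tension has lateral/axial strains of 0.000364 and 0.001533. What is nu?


Poisson's ratio: nu = lateral strain / axial strain
  nu = 0.000364 / 0.001533 = 0.2374

0.2374


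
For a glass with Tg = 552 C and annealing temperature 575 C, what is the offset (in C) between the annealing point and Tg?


Offset = T_anneal - Tg:
  offset = 575 - 552 = 23 C

23 C


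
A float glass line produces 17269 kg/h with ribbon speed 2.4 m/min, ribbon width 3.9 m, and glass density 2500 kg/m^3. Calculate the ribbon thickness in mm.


Ribbon cross-section from mass balance:
  Volume rate = throughput / density = 17269 / 2500 = 6.9076 m^3/h
  thickness = volume rate / (speed * 60 * width), i.e.
  thickness = throughput / (60 * speed * width * density) * 1000
  thickness = 17269 / (60 * 2.4 * 3.9 * 2500) * 1000 = 12.3 mm

12.3 mm


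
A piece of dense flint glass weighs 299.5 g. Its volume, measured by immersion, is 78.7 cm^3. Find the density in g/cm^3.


Use the definition of density:
  rho = mass / volume
  rho = 299.5 / 78.7 = 3.806 g/cm^3

3.806 g/cm^3


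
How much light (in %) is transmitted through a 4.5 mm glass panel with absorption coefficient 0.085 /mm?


Beer-Lambert law: T = exp(-alpha * thickness)
  exponent = -0.085 * 4.5 = -0.3825
  T = exp(-0.3825) = 0.6822
  Percentage = 0.6822 * 100 = 68.22%

68.22%


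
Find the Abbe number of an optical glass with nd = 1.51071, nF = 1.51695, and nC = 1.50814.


Abbe number formula: Vd = (nd - 1) / (nF - nC)
  nd - 1 = 1.51071 - 1 = 0.51071
  nF - nC = 1.51695 - 1.50814 = 0.00881
  Vd = 0.51071 / 0.00881 = 57.97

57.97


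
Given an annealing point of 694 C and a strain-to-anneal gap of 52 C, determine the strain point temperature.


Strain point = annealing point - difference:
  T_strain = 694 - 52 = 642 C

642 C


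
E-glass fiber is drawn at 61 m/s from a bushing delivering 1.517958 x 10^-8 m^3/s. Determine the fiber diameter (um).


Cross-sectional area from continuity:
  A = Q / v = 1.517958 x 10^-8 / 61 = 2.488456 x 10^-10 m^2
Diameter from circular cross-section:
  d = sqrt(4A / pi) * 10^6 (m -> um)
  d = sqrt(4 * 2.488456 x 10^-10 / pi) * 10^6 = 17.8 um

17.8 um


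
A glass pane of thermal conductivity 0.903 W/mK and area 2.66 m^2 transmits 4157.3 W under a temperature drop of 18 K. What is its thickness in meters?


Fourier's law: t = k * A * dT / Q
  t = 0.903 * 2.66 * 18 / 4157.3
  t = 43.23564 / 4157.3 = 0.0104 m

0.0104 m


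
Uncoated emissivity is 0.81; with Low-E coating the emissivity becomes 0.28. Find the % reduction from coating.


Percentage reduction = (1 - coated/uncoated) * 100
  Ratio = 0.28 / 0.81 = 0.3457
  Reduction = (1 - 0.3457) * 100 = 65.4%

65.4%


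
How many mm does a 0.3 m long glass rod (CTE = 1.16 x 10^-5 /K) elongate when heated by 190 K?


Thermal expansion formula: dL = alpha * L0 * dT
  dL = (1.16 x 10^-5) * 0.3 * 190 = 0.0006612 m
Convert to mm: 0.0006612 * 1000 = 0.6612 mm

0.6612 mm


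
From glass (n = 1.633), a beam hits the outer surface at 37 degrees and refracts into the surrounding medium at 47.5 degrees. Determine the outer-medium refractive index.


Apply Snell's law: n1 * sin(theta1) = n2 * sin(theta2)
  n2 = n1 * sin(theta1) / sin(theta2)
  sin(37) = 0.601815
  sin(47.5) = 0.737277
  n2 = 1.633 * 0.601815 / 0.737277 = 1.333

1.333


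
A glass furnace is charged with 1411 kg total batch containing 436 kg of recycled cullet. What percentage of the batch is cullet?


Cullet ratio = (cullet mass / total batch mass) * 100
  Ratio = 436 / 1411 * 100 = 30.9%

30.9%


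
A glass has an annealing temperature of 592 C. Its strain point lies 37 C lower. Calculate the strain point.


Strain point = annealing point - difference:
  T_strain = 592 - 37 = 555 C

555 C


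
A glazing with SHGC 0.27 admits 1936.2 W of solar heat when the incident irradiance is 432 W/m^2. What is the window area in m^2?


Rearrange Q = Area * SHGC * Irradiance:
  Area = Q / (SHGC * Irradiance)
  Area = 1936.2 / (0.27 * 432) = 16.6 m^2

16.6 m^2


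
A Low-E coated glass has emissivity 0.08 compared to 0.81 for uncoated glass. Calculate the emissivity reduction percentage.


Percentage reduction = (1 - coated/uncoated) * 100
  Ratio = 0.08 / 0.81 = 0.0988
  Reduction = (1 - 0.0988) * 100 = 90.1%

90.1%


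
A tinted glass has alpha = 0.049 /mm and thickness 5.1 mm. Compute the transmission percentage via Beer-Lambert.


Beer-Lambert law: T = exp(-alpha * thickness)
  exponent = -0.049 * 5.1 = -0.2499
  T = exp(-0.2499) = 0.7789
  Percentage = 0.7789 * 100 = 77.89%

77.89%


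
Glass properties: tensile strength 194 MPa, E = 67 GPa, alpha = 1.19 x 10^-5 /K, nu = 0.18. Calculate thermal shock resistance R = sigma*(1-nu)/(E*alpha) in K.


Thermal shock resistance: R = sigma * (1 - nu) / (E * alpha)
  Numerator = 194 * (1 - 0.18) = 159.08
  Denominator = 67 * 1000 * (1.19 x 10^-5) = 0.7973
  R = 159.08 / 0.7973 = 199.5 K

199.5 K


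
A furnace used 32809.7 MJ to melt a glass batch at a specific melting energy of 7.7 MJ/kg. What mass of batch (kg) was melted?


Rearrange E = m * s for m:
  m = E / s
  m = 32809.7 / 7.7 = 4261.0 kg

4261.0 kg


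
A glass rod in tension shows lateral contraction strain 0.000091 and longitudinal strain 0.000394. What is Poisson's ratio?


Poisson's ratio: nu = lateral strain / axial strain
  nu = 0.000091 / 0.000394 = 0.231

0.231


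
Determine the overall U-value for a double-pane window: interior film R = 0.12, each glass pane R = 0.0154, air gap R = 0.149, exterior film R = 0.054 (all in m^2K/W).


Total thermal resistance (series):
  R_total = R_in + R_glass + R_air + R_glass + R_out
  R_total = 0.12 + 0.0154 + 0.149 + 0.0154 + 0.054 = 0.3538 m^2K/W
U-value = 1 / R_total = 1 / 0.3538 = 2.826 W/m^2K

2.826 W/m^2K


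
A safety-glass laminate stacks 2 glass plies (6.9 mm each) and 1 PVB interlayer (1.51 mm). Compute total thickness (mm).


Total thickness = glass contribution + PVB contribution
  Glass: 2 * 6.9 = 13.8 mm
  PVB: 1 * 1.51 = 1.51 mm
  Total = 13.8 + 1.51 = 15.31 mm

15.31 mm


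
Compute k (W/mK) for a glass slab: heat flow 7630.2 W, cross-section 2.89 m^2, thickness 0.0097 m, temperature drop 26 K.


Fourier's law rearranged: k = Q * t / (A * dT)
  Numerator = 7630.2 * 0.0097 = 74.01294
  Denominator = 2.89 * 26 = 75.14
  k = 74.01294 / 75.14 = 0.985 W/mK

0.985 W/mK


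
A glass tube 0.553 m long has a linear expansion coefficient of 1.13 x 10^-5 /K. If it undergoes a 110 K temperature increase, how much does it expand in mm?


Thermal expansion formula: dL = alpha * L0 * dT
  dL = (1.13 x 10^-5) * 0.553 * 110 = 0.00068738 m
Convert to mm: 0.00068738 * 1000 = 0.6874 mm

0.6874 mm


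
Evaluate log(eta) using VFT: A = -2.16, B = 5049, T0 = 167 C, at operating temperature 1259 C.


VFT equation: log(eta) = A + B / (T - T0)
  T - T0 = 1259 - 167 = 1092
  B / (T - T0) = 5049 / 1092 = 4.624
  log(eta) = -2.16 + 4.624 = 2.464

2.464


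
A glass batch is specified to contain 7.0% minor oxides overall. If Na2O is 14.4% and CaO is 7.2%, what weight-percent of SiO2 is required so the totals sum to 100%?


Known pieces sum to 100%:
  SiO2 = 100 - (others + Na2O + CaO)
  SiO2 = 100 - (7.0 + 14.4 + 7.2) = 71.4%

71.4%


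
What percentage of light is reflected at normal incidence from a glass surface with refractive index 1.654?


Fresnel reflectance at normal incidence:
  R = ((n - 1)/(n + 1))^2
  (n - 1)/(n + 1) = (1.654 - 1)/(1.654 + 1) = 0.24642
  R = 0.24642^2 = 0.0607228
  R(%) = 0.0607228 * 100 = 6.072%

6.072%


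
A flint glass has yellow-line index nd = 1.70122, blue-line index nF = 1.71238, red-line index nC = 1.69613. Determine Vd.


Abbe number formula: Vd = (nd - 1) / (nF - nC)
  nd - 1 = 1.70122 - 1 = 0.70122
  nF - nC = 1.71238 - 1.69613 = 0.01625
  Vd = 0.70122 / 0.01625 = 43.15

43.15


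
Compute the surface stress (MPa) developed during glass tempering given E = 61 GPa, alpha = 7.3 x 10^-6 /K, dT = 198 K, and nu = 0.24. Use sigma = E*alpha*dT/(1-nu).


Tempering stress: sigma = E * alpha * dT / (1 - nu)
  E (MPa) = 61 * 1000 = 61000
  Numerator = 61000 * (7.3 x 10^-6) * 198 = 88.1694
  Denominator = 1 - 0.24 = 0.76
  sigma = 88.1694 / 0.76 = 116.0 MPa

116.0 MPa


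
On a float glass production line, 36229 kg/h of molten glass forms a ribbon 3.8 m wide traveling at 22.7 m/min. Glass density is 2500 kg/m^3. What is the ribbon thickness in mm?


Ribbon cross-section from mass balance:
  Volume rate = throughput / density = 36229 / 2500 = 14.4916 m^3/h
  thickness = volume rate / (speed * 60 * width), i.e.
  thickness = throughput / (60 * speed * width * density) * 1000
  thickness = 36229 / (60 * 22.7 * 3.8 * 2500) * 1000 = 2.8 mm

2.8 mm


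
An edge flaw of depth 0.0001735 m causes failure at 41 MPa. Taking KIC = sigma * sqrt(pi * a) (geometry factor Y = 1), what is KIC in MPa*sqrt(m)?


Fracture toughness: KIC = sigma * sqrt(pi * a)
  pi * a = pi * 0.0001735 = 0.000545066
  sqrt(pi * a) = 0.023347
  KIC = 41 * 0.023347 = 0.957 MPa*sqrt(m)

0.957 MPa*sqrt(m)


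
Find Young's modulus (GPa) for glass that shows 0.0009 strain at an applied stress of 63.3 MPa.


Young's modulus: E = stress / strain
  E = 63.3 MPa / 0.0009 = 70333.33 MPa
Convert to GPa: 70333.33 / 1000 = 70.33 GPa

70.33 GPa


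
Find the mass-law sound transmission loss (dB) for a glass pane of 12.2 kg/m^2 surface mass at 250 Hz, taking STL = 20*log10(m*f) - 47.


Mass law: STL = 20 * log10(m * f) - 47
  m * f = 12.2 * 250 = 3050
  log10(3050) = 3.4843
  STL = 20 * 3.4843 - 47 = 69.686 - 47 = 22.7 dB

22.7 dB


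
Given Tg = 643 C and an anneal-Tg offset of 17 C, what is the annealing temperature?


The annealing temperature is Tg plus the offset:
  T_anneal = 643 + 17 = 660 C

660 C


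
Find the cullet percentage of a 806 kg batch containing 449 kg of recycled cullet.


Cullet ratio = (cullet mass / total batch mass) * 100
  Ratio = 449 / 806 * 100 = 55.71%

55.71%


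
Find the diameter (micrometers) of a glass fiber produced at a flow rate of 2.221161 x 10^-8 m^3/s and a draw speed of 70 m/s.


Cross-sectional area from continuity:
  A = Q / v = 2.221161 x 10^-8 / 70 = 3.173087 x 10^-10 m^2
Diameter from circular cross-section:
  d = sqrt(4A / pi) * 10^6 (m -> um)
  d = sqrt(4 * 3.173087 x 10^-10 / pi) * 10^6 = 20.1 um

20.1 um


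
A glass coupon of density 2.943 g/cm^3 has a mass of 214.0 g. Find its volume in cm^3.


Rearrange rho = m / V:
  V = m / rho
  V = 214.0 / 2.943 = 72.715 cm^3

72.715 cm^3


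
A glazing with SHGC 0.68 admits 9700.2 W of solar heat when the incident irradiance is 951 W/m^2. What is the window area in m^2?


Rearrange Q = Area * SHGC * Irradiance:
  Area = Q / (SHGC * Irradiance)
  Area = 9700.2 / (0.68 * 951) = 15.0 m^2

15.0 m^2


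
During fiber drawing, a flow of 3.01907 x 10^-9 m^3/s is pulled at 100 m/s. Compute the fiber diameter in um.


Cross-sectional area from continuity:
  A = Q / v = 3.01907 x 10^-9 / 100 = 3.01907 x 10^-11 m^2
Diameter from circular cross-section:
  d = sqrt(4A / pi) * 10^6 (m -> um)
  d = sqrt(4 * 3.01907 x 10^-11 / pi) * 10^6 = 6.2 um

6.2 um


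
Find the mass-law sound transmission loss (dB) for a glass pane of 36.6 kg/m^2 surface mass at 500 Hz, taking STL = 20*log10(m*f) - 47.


Mass law: STL = 20 * log10(m * f) - 47
  m * f = 36.6 * 500 = 18300
  log10(18300) = 4.26245
  STL = 20 * 4.26245 - 47 = 85.249 - 47 = 38.2 dB

38.2 dB


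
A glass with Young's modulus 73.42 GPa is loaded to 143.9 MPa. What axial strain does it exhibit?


Rearrange E = sigma / epsilon:
  epsilon = sigma / E
  E (MPa) = 73.42 * 1000 = 73420
  epsilon = 143.9 / 73420 = 0.00196

0.00196


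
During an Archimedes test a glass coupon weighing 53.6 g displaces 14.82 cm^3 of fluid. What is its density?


Use the definition of density:
  rho = mass / volume
  rho = 53.6 / 14.82 = 3.617 g/cm^3

3.617 g/cm^3


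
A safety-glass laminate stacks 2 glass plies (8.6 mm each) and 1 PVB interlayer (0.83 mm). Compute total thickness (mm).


Total thickness = glass contribution + PVB contribution
  Glass: 2 * 8.6 = 17.2 mm
  PVB: 1 * 0.83 = 0.83 mm
  Total = 17.2 + 0.83 = 18.03 mm

18.03 mm


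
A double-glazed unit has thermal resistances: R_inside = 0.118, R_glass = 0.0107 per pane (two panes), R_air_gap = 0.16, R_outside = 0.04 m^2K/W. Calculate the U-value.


Total thermal resistance (series):
  R_total = R_in + R_glass + R_air + R_glass + R_out
  R_total = 0.118 + 0.0107 + 0.16 + 0.0107 + 0.04 = 0.3394 m^2K/W
U-value = 1 / R_total = 1 / 0.3394 = 2.946 W/m^2K

2.946 W/m^2K


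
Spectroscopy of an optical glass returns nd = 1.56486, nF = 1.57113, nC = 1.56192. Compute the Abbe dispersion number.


Abbe number formula: Vd = (nd - 1) / (nF - nC)
  nd - 1 = 1.56486 - 1 = 0.56486
  nF - nC = 1.57113 - 1.56192 = 0.00921
  Vd = 0.56486 / 0.00921 = 61.33

61.33


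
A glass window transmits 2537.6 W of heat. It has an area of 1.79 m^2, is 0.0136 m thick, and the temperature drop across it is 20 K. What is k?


Fourier's law rearranged: k = Q * t / (A * dT)
  Numerator = 2537.6 * 0.0136 = 34.51136
  Denominator = 1.79 * 20 = 35.8
  k = 34.51136 / 35.8 = 0.964 W/mK

0.964 W/mK


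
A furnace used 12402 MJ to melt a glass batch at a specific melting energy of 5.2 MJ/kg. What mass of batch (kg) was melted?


Rearrange E = m * s for m:
  m = E / s
  m = 12402 / 5.2 = 2385.0 kg

2385.0 kg


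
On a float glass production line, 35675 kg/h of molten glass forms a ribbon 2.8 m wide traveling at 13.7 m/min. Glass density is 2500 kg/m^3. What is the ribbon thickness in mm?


Ribbon cross-section from mass balance:
  Volume rate = throughput / density = 35675 / 2500 = 14.27 m^3/h
  thickness = volume rate / (speed * 60 * width), i.e.
  thickness = throughput / (60 * speed * width * density) * 1000
  thickness = 35675 / (60 * 13.7 * 2.8 * 2500) * 1000 = 6.2 mm

6.2 mm


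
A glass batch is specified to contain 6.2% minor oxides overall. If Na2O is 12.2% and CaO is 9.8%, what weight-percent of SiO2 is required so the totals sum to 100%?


Known pieces sum to 100%:
  SiO2 = 100 - (others + Na2O + CaO)
  SiO2 = 100 - (6.2 + 12.2 + 9.8) = 71.8%

71.8%


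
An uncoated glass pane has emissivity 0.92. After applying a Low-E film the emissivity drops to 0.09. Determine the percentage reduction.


Percentage reduction = (1 - coated/uncoated) * 100
  Ratio = 0.09 / 0.92 = 0.0978
  Reduction = (1 - 0.0978) * 100 = 90.2%

90.2%


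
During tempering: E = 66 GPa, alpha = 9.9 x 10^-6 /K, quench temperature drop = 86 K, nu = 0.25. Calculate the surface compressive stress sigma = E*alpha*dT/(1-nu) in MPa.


Tempering stress: sigma = E * alpha * dT / (1 - nu)
  E (MPa) = 66 * 1000 = 66000
  Numerator = 66000 * (9.9 x 10^-6) * 86 = 56.1924
  Denominator = 1 - 0.25 = 0.75
  sigma = 56.1924 / 0.75 = 74.9 MPa

74.9 MPa


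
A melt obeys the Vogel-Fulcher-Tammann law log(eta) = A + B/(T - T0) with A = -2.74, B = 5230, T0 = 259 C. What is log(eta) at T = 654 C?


VFT equation: log(eta) = A + B / (T - T0)
  T - T0 = 654 - 259 = 395
  B / (T - T0) = 5230 / 395 = 13.241
  log(eta) = -2.74 + 13.241 = 10.501

10.501


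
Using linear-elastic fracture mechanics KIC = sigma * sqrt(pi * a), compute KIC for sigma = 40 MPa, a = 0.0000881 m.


Fracture toughness: KIC = sigma * sqrt(pi * a)
  pi * a = pi * 0.0000881 = 0.000276774
  sqrt(pi * a) = 0.016637
  KIC = 40 * 0.016637 = 0.665 MPa*sqrt(m)

0.665 MPa*sqrt(m)


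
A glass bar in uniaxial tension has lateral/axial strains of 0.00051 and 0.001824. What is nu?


Poisson's ratio: nu = lateral strain / axial strain
  nu = 0.00051 / 0.001824 = 0.2796

0.2796


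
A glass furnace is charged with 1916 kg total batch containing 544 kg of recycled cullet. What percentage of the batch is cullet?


Cullet ratio = (cullet mass / total batch mass) * 100
  Ratio = 544 / 1916 * 100 = 28.39%

28.39%


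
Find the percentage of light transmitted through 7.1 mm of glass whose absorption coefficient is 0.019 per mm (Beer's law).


Beer-Lambert law: T = exp(-alpha * thickness)
  exponent = -0.019 * 7.1 = -0.1349
  T = exp(-0.1349) = 0.8738
  Percentage = 0.8738 * 100 = 87.38%

87.38%


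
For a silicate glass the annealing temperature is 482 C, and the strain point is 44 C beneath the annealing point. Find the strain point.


Strain point = annealing point - difference:
  T_strain = 482 - 44 = 438 C

438 C


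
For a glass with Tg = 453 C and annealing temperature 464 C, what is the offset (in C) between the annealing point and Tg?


Offset = T_anneal - Tg:
  offset = 464 - 453 = 11 C

11 C


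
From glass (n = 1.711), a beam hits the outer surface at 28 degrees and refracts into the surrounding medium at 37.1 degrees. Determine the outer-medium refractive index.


Apply Snell's law: n1 * sin(theta1) = n2 * sin(theta2)
  n2 = n1 * sin(theta1) / sin(theta2)
  sin(28) = 0.469472
  sin(37.1) = 0.603208
  n2 = 1.711 * 0.469472 / 0.603208 = 1.3317

1.3317


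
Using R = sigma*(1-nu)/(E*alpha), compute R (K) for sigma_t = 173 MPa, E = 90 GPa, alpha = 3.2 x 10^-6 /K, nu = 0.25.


Thermal shock resistance: R = sigma * (1 - nu) / (E * alpha)
  Numerator = 173 * (1 - 0.25) = 129.75
  Denominator = 90 * 1000 * (3.2 x 10^-6) = 0.288
  R = 129.75 / 0.288 = 450.5 K

450.5 K


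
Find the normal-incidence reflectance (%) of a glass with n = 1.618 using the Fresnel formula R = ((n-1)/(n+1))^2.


Fresnel reflectance at normal incidence:
  R = ((n - 1)/(n + 1))^2
  (n - 1)/(n + 1) = (1.618 - 1)/(1.618 + 1) = 0.236058
  R = 0.236058^2 = 0.0557234
  R(%) = 0.0557234 * 100 = 5.572%

5.572%


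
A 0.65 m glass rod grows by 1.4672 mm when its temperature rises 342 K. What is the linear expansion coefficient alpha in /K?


Rearrange dL = alpha * L0 * dT for alpha:
  alpha = dL / (L0 * dT)
  alpha = (1.4672 / 1000) / (0.65 * 342) = 0.0000066 /K = 6.6 x 10^-6 /K

6.6 x 10^-6 /K


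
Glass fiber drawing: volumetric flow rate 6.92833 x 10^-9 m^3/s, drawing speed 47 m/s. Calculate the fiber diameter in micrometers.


Cross-sectional area from continuity:
  A = Q / v = 6.92833 x 10^-9 / 47 = 1.474113 x 10^-10 m^2
Diameter from circular cross-section:
  d = sqrt(4A / pi) * 10^6 (m -> um)
  d = sqrt(4 * 1.474113 x 10^-10 / pi) * 10^6 = 13.7 um

13.7 um


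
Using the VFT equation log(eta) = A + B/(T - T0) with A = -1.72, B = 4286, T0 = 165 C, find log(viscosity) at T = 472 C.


VFT equation: log(eta) = A + B / (T - T0)
  T - T0 = 472 - 165 = 307
  B / (T - T0) = 4286 / 307 = 13.961
  log(eta) = -1.72 + 13.961 = 12.241

12.241


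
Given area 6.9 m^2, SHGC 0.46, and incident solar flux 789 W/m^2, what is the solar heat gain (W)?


Solar heat gain: Q = Area * SHGC * Irradiance
  Q = 6.9 * 0.46 * 789 = 2504.3 W

2504.3 W


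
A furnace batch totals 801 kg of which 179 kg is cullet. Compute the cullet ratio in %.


Cullet ratio = (cullet mass / total batch mass) * 100
  Ratio = 179 / 801 * 100 = 22.35%

22.35%


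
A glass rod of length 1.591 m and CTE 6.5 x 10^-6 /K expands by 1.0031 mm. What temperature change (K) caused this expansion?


Rearrange dL = alpha * L0 * dT for dT:
  dT = dL / (alpha * L0)
  dL (m) = 1.0031 / 1000 = 0.0010031
  dT = 0.0010031 / ((6.5 x 10^-6) * 1.591) = 97.0 K

97.0 K


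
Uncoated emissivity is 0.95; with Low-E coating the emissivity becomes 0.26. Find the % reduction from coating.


Percentage reduction = (1 - coated/uncoated) * 100
  Ratio = 0.26 / 0.95 = 0.2737
  Reduction = (1 - 0.2737) * 100 = 72.6%

72.6%


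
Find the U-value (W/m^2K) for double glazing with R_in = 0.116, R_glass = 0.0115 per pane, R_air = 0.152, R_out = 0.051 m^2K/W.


Total thermal resistance (series):
  R_total = R_in + R_glass + R_air + R_glass + R_out
  R_total = 0.116 + 0.0115 + 0.152 + 0.0115 + 0.051 = 0.342 m^2K/W
U-value = 1 / R_total = 1 / 0.342 = 2.924 W/m^2K

2.924 W/m^2K


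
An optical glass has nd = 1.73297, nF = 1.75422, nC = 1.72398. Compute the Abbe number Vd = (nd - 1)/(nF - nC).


Abbe number formula: Vd = (nd - 1) / (nF - nC)
  nd - 1 = 1.73297 - 1 = 0.73297
  nF - nC = 1.75422 - 1.72398 = 0.03024
  Vd = 0.73297 / 0.03024 = 24.24

24.24


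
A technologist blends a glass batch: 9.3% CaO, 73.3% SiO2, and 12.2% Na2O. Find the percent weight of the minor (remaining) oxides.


Sum the three major oxides:
  SiO2 + Na2O + CaO = 73.3 + 12.2 + 9.3 = 94.8%
Subtract from 100%:
  Others = 100 - 94.8 = 5.2%

5.2%


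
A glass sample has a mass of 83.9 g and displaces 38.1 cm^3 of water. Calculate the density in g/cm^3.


Use the definition of density:
  rho = mass / volume
  rho = 83.9 / 38.1 = 2.202 g/cm^3

2.202 g/cm^3


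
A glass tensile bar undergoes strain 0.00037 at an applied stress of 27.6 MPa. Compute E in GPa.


Young's modulus: E = stress / strain
  E = 27.6 MPa / 0.00037 = 74594.59 MPa
Convert to GPa: 74594.59 / 1000 = 74.59 GPa

74.59 GPa


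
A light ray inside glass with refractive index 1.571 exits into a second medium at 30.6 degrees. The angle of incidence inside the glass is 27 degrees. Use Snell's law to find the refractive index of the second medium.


Apply Snell's law: n1 * sin(theta1) = n2 * sin(theta2)
  n2 = n1 * sin(theta1) / sin(theta2)
  sin(27) = 0.45399
  sin(30.6) = 0.509041
  n2 = 1.571 * 0.45399 / 0.509041 = 1.4011

1.4011


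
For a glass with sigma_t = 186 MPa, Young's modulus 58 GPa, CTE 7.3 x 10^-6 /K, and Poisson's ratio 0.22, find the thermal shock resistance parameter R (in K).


Thermal shock resistance: R = sigma * (1 - nu) / (E * alpha)
  Numerator = 186 * (1 - 0.22) = 145.08
  Denominator = 58 * 1000 * (7.3 x 10^-6) = 0.4234
  R = 145.08 / 0.4234 = 342.7 K

342.7 K


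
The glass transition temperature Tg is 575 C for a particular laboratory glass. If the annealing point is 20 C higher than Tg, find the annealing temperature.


The annealing temperature is Tg plus the offset:
  T_anneal = 575 + 20 = 595 C

595 C


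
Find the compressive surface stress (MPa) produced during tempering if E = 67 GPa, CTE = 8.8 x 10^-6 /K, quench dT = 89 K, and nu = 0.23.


Tempering stress: sigma = E * alpha * dT / (1 - nu)
  E (MPa) = 67 * 1000 = 67000
  Numerator = 67000 * (8.8 x 10^-6) * 89 = 52.4744
  Denominator = 1 - 0.23 = 0.77
  sigma = 52.4744 / 0.77 = 68.1 MPa

68.1 MPa
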